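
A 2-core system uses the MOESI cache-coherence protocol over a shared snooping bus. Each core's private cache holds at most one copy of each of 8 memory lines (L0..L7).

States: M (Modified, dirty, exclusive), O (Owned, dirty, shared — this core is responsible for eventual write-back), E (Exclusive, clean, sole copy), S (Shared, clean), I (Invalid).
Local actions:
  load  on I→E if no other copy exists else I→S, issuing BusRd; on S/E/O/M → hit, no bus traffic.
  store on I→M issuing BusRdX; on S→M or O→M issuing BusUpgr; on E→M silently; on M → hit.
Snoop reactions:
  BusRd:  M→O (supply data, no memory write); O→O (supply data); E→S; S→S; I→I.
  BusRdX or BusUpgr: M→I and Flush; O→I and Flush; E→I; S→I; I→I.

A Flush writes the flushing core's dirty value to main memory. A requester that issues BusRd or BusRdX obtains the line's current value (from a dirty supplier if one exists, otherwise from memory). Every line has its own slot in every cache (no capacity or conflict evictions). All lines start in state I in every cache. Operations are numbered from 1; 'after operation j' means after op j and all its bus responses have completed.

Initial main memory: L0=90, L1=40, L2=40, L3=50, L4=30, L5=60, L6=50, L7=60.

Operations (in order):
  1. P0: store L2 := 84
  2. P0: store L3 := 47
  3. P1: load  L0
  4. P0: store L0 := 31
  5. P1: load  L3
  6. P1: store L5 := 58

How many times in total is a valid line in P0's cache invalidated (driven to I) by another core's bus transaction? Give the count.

invalidations = 0

step 1: P0: store L2 := 84  ⟶  MI  (L2)  txn=BusRdX  M[L2]=40
step 2: P0: store L3 := 47  ⟶  MI  (L3)  txn=BusRdX  M[L3]=50
step 3: P1: load  L0  ⟶  IE  (L0)  txn=BusRd  M[L0]=90
step 4: P0: store L0 := 31  ⟶  MI  (L0)  txn=BusRdX  M[L0]=90
step 5: P1: load  L3  ⟶  OS  (L3)  txn=BusRd  M[L3]=50
step 6: P1: store L5 := 58  ⟶  IM  (L5)  txn=BusRdX  M[L5]=60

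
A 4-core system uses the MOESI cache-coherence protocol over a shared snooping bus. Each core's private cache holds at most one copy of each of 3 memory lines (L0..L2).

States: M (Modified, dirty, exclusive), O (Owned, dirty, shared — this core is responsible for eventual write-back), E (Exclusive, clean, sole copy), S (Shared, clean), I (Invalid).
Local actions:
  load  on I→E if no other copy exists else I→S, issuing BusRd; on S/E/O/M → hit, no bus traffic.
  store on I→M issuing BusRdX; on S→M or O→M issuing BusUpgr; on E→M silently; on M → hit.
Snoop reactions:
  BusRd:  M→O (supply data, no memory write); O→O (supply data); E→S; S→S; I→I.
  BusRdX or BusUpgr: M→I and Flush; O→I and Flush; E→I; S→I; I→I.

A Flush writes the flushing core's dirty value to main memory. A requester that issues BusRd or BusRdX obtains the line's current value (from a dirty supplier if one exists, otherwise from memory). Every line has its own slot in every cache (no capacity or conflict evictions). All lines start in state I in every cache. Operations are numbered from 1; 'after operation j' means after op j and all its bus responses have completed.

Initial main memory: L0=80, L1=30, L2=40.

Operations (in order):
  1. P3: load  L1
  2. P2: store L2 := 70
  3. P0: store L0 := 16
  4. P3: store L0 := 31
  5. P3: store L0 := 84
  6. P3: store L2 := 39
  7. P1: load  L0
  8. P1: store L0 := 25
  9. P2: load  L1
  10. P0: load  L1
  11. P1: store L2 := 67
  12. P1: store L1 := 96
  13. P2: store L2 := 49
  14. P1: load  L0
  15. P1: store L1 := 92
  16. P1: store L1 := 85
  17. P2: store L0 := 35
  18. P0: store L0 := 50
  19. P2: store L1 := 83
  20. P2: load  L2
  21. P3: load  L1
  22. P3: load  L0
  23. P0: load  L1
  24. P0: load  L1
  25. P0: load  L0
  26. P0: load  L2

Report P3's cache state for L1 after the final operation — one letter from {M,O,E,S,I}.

1. P3: load  L1  bus=[BusRd]  L1: P0=I P1=I P2=I P3=E  mem[L1]=30
2. P2: store L2 := 70  bus=[BusRdX]  L2: P0=I P1=I P2=M P3=I  mem[L2]=40
3. P0: store L0 := 16  bus=[BusRdX]  L0: P0=M P1=I P2=I P3=I  mem[L0]=80
4. P3: store L0 := 31  bus=[BusRdX,Flush]  L0: P0=I P1=I P2=I P3=M  mem[L0]=16
5. P3: store L0 := 84  bus=[-]  L0: P0=I P1=I P2=I P3=M  mem[L0]=16
6. P3: store L2 := 39  bus=[BusRdX,Flush]  L2: P0=I P1=I P2=I P3=M  mem[L2]=70
7. P1: load  L0  bus=[BusRd]  L0: P0=I P1=S P2=I P3=O  mem[L0]=16
8. P1: store L0 := 25  bus=[BusUpgr,Flush]  L0: P0=I P1=M P2=I P3=I  mem[L0]=84
9. P2: load  L1  bus=[BusRd]  L1: P0=I P1=I P2=S P3=S  mem[L1]=30
10. P0: load  L1  bus=[BusRd]  L1: P0=S P1=I P2=S P3=S  mem[L1]=30
11. P1: store L2 := 67  bus=[BusRdX,Flush]  L2: P0=I P1=M P2=I P3=I  mem[L2]=39
12. P1: store L1 := 96  bus=[BusRdX]  L1: P0=I P1=M P2=I P3=I  mem[L1]=30
13. P2: store L2 := 49  bus=[BusRdX,Flush]  L2: P0=I P1=I P2=M P3=I  mem[L2]=67
14. P1: load  L0  bus=[-]  L0: P0=I P1=M P2=I P3=I  mem[L0]=84
15. P1: store L1 := 92  bus=[-]  L1: P0=I P1=M P2=I P3=I  mem[L1]=30
16. P1: store L1 := 85  bus=[-]  L1: P0=I P1=M P2=I P3=I  mem[L1]=30
17. P2: store L0 := 35  bus=[BusRdX,Flush]  L0: P0=I P1=I P2=M P3=I  mem[L0]=25
18. P0: store L0 := 50  bus=[BusRdX,Flush]  L0: P0=M P1=I P2=I P3=I  mem[L0]=35
19. P2: store L1 := 83  bus=[BusRdX,Flush]  L1: P0=I P1=I P2=M P3=I  mem[L1]=85
20. P2: load  L2  bus=[-]  L2: P0=I P1=I P2=M P3=I  mem[L2]=67
21. P3: load  L1  bus=[BusRd]  L1: P0=I P1=I P2=O P3=S  mem[L1]=85
22. P3: load  L0  bus=[BusRd]  L0: P0=O P1=I P2=I P3=S  mem[L0]=35
23. P0: load  L1  bus=[BusRd]  L1: P0=S P1=I P2=O P3=S  mem[L1]=85
24. P0: load  L1  bus=[-]  L1: P0=S P1=I P2=O P3=S  mem[L1]=85
25. P0: load  L0  bus=[-]  L0: P0=O P1=I P2=I P3=S  mem[L0]=35
26. P0: load  L2  bus=[BusRd]  L2: P0=S P1=I P2=O P3=I  mem[L2]=67

state = S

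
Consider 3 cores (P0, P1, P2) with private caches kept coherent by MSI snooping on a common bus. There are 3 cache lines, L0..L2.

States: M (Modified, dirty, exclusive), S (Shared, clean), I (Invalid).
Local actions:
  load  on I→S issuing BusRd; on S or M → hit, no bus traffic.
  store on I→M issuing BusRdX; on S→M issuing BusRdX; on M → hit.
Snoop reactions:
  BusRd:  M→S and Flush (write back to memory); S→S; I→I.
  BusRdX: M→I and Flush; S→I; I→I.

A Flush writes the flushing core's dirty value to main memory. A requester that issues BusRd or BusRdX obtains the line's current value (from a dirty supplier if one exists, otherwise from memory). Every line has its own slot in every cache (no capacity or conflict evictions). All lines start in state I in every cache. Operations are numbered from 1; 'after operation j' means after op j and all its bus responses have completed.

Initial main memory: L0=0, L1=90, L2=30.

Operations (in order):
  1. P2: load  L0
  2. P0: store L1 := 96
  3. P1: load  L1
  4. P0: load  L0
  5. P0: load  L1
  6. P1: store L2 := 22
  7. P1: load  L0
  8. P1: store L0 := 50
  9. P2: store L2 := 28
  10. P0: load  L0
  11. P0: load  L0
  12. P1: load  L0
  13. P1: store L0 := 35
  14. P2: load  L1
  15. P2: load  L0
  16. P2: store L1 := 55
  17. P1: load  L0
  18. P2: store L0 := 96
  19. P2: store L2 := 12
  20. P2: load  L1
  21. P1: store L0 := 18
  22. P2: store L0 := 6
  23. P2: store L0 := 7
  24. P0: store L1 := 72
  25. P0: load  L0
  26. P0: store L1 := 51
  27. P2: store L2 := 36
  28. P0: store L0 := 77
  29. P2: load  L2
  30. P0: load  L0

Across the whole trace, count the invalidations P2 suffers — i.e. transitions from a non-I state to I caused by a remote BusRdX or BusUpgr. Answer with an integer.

invalidations = 4

1. P2: load  L0  bus=[BusRd]  L0: P0=I P1=I P2=S  mem[L0]=0
2. P0: store L1 := 96  bus=[BusRdX]  L1: P0=M P1=I P2=I  mem[L1]=90
3. P1: load  L1  bus=[BusRd,Flush]  L1: P0=S P1=S P2=I  mem[L1]=96
4. P0: load  L0  bus=[BusRd]  L0: P0=S P1=I P2=S  mem[L0]=0
5. P0: load  L1  bus=[-]  L1: P0=S P1=S P2=I  mem[L1]=96
6. P1: store L2 := 22  bus=[BusRdX]  L2: P0=I P1=M P2=I  mem[L2]=30
7. P1: load  L0  bus=[BusRd]  L0: P0=S P1=S P2=S  mem[L0]=0
8. P1: store L0 := 50  bus=[BusRdX]  L0: P0=I P1=M P2=I  mem[L0]=0
9. P2: store L2 := 28  bus=[BusRdX,Flush]  L2: P0=I P1=I P2=M  mem[L2]=22
10. P0: load  L0  bus=[BusRd,Flush]  L0: P0=S P1=S P2=I  mem[L0]=50
11. P0: load  L0  bus=[-]  L0: P0=S P1=S P2=I  mem[L0]=50
12. P1: load  L0  bus=[-]  L0: P0=S P1=S P2=I  mem[L0]=50
13. P1: store L0 := 35  bus=[BusRdX]  L0: P0=I P1=M P2=I  mem[L0]=50
14. P2: load  L1  bus=[BusRd]  L1: P0=S P1=S P2=S  mem[L1]=96
15. P2: load  L0  bus=[BusRd,Flush]  L0: P0=I P1=S P2=S  mem[L0]=35
16. P2: store L1 := 55  bus=[BusRdX]  L1: P0=I P1=I P2=M  mem[L1]=96
17. P1: load  L0  bus=[-]  L0: P0=I P1=S P2=S  mem[L0]=35
18. P2: store L0 := 96  bus=[BusRdX]  L0: P0=I P1=I P2=M  mem[L0]=35
19. P2: store L2 := 12  bus=[-]  L2: P0=I P1=I P2=M  mem[L2]=22
20. P2: load  L1  bus=[-]  L1: P0=I P1=I P2=M  mem[L1]=96
21. P1: store L0 := 18  bus=[BusRdX,Flush]  L0: P0=I P1=M P2=I  mem[L0]=96
22. P2: store L0 := 6  bus=[BusRdX,Flush]  L0: P0=I P1=I P2=M  mem[L0]=18
23. P2: store L0 := 7  bus=[-]  L0: P0=I P1=I P2=M  mem[L0]=18
24. P0: store L1 := 72  bus=[BusRdX,Flush]  L1: P0=M P1=I P2=I  mem[L1]=55
25. P0: load  L0  bus=[BusRd,Flush]  L0: P0=S P1=I P2=S  mem[L0]=7
26. P0: store L1 := 51  bus=[-]  L1: P0=M P1=I P2=I  mem[L1]=55
27. P2: store L2 := 36  bus=[-]  L2: P0=I P1=I P2=M  mem[L2]=22
28. P0: store L0 := 77  bus=[BusRdX]  L0: P0=M P1=I P2=I  mem[L0]=7
29. P2: load  L2  bus=[-]  L2: P0=I P1=I P2=M  mem[L2]=22
30. P0: load  L0  bus=[-]  L0: P0=M P1=I P2=I  mem[L0]=7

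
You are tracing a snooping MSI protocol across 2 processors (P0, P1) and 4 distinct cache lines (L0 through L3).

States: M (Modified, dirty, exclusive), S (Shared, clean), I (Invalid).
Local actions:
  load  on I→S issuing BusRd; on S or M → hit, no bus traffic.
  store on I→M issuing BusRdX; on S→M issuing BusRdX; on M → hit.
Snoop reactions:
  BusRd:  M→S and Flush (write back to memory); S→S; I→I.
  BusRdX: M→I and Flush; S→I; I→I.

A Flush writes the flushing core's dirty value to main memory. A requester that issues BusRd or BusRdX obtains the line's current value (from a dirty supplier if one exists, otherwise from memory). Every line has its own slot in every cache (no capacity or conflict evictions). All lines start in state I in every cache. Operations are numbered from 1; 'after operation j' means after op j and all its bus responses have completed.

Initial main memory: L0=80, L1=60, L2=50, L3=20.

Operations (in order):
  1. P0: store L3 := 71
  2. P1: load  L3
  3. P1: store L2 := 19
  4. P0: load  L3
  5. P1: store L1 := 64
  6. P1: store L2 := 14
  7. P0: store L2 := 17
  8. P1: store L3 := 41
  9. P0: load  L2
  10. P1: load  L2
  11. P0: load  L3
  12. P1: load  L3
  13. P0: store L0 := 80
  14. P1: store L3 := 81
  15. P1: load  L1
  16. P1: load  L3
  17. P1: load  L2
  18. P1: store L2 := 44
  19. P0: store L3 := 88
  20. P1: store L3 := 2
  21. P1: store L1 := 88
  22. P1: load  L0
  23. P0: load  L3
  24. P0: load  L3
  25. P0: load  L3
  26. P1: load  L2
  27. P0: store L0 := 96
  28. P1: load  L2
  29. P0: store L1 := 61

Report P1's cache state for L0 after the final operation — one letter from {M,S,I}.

state = I

step 1: P0: store L3 := 71  ⟶  MI  (L3)  txn=BusRdX  M[L3]=20
step 2: P1: load  L3  ⟶  SS  (L3)  txn=BusRd+Flush  M[L3]=71
step 3: P1: store L2 := 19  ⟶  IM  (L2)  txn=BusRdX  M[L2]=50
step 4: P0: load  L3  ⟶  SS  (L3)  txn=∅  M[L3]=71
step 5: P1: store L1 := 64  ⟶  IM  (L1)  txn=BusRdX  M[L1]=60
step 6: P1: store L2 := 14  ⟶  IM  (L2)  txn=∅  M[L2]=50
step 7: P0: store L2 := 17  ⟶  MI  (L2)  txn=BusRdX+Flush  M[L2]=14
step 8: P1: store L3 := 41  ⟶  IM  (L3)  txn=BusRdX  M[L3]=71
step 9: P0: load  L2  ⟶  MI  (L2)  txn=∅  M[L2]=14
step 10: P1: load  L2  ⟶  SS  (L2)  txn=BusRd+Flush  M[L2]=17
step 11: P0: load  L3  ⟶  SS  (L3)  txn=BusRd+Flush  M[L3]=41
step 12: P1: load  L3  ⟶  SS  (L3)  txn=∅  M[L3]=41
step 13: P0: store L0 := 80  ⟶  MI  (L0)  txn=BusRdX  M[L0]=80
step 14: P1: store L3 := 81  ⟶  IM  (L3)  txn=BusRdX  M[L3]=41
step 15: P1: load  L1  ⟶  IM  (L1)  txn=∅  M[L1]=60
step 16: P1: load  L3  ⟶  IM  (L3)  txn=∅  M[L3]=41
step 17: P1: load  L2  ⟶  SS  (L2)  txn=∅  M[L2]=17
step 18: P1: store L2 := 44  ⟶  IM  (L2)  txn=BusRdX  M[L2]=17
step 19: P0: store L3 := 88  ⟶  MI  (L3)  txn=BusRdX+Flush  M[L3]=81
step 20: P1: store L3 := 2  ⟶  IM  (L3)  txn=BusRdX+Flush  M[L3]=88
step 21: P1: store L1 := 88  ⟶  IM  (L1)  txn=∅  M[L1]=60
step 22: P1: load  L0  ⟶  SS  (L0)  txn=BusRd+Flush  M[L0]=80
step 23: P0: load  L3  ⟶  SS  (L3)  txn=BusRd+Flush  M[L3]=2
step 24: P0: load  L3  ⟶  SS  (L3)  txn=∅  M[L3]=2
step 25: P0: load  L3  ⟶  SS  (L3)  txn=∅  M[L3]=2
step 26: P1: load  L2  ⟶  IM  (L2)  txn=∅  M[L2]=17
step 27: P0: store L0 := 96  ⟶  MI  (L0)  txn=BusRdX  M[L0]=80
step 28: P1: load  L2  ⟶  IM  (L2)  txn=∅  M[L2]=17
step 29: P0: store L1 := 61  ⟶  MI  (L1)  txn=BusRdX+Flush  M[L1]=88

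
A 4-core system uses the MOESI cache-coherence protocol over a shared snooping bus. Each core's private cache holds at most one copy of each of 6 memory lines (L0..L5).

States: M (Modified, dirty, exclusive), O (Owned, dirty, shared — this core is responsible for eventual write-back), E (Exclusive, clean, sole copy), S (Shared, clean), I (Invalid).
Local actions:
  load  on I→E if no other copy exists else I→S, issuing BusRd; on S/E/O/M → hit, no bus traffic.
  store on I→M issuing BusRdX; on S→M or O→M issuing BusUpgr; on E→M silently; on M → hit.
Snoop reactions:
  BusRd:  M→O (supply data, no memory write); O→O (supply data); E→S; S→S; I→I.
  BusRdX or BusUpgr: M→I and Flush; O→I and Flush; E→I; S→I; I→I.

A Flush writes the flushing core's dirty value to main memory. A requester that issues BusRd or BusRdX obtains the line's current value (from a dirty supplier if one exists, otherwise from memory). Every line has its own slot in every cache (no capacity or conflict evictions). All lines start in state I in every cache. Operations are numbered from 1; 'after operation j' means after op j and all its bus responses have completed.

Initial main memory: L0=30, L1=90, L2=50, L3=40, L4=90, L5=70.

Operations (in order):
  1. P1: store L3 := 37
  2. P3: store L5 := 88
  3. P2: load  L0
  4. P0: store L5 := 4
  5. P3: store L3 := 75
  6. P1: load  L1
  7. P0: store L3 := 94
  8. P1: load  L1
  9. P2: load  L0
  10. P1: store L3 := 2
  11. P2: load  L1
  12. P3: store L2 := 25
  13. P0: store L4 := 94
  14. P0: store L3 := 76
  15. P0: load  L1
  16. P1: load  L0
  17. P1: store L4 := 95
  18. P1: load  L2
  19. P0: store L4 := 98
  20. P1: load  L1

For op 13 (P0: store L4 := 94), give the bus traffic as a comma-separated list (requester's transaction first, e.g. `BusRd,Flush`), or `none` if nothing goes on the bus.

[1] P1: store L3 := 37 | P0:I, P1:M(37), P2:I, P3:I | bus: BusRdX
[2] P3: store L5 := 88 | P0:I, P1:I, P2:I, P3:M(88) | bus: BusRdX
[3] P2: load  L0 | P0:I, P1:I, P2:E(30), P3:I | bus: BusRd
[4] P0: store L5 := 4 | P0:M(4), P1:I, P2:I, P3:I | bus: BusRdX,Flush
[5] P3: store L3 := 75 | P0:I, P1:I, P2:I, P3:M(75) | bus: BusRdX,Flush
[6] P1: load  L1 | P0:I, P1:E(90), P2:I, P3:I | bus: BusRd
[7] P0: store L3 := 94 | P0:M(94), P1:I, P2:I, P3:I | bus: BusRdX,Flush
[8] P1: load  L1 | P0:I, P1:E(90), P2:I, P3:I | bus: none
[9] P2: load  L0 | P0:I, P1:I, P2:E(30), P3:I | bus: none
[10] P1: store L3 := 2 | P0:I, P1:M(2), P2:I, P3:I | bus: BusRdX,Flush
[11] P2: load  L1 | P0:I, P1:S(90), P2:S(90), P3:I | bus: BusRd
[12] P3: store L2 := 25 | P0:I, P1:I, P2:I, P3:M(25) | bus: BusRdX
[13] P0: store L4 := 94 | P0:M(94), P1:I, P2:I, P3:I | bus: BusRdX
[14] P0: store L3 := 76 | P0:M(76), P1:I, P2:I, P3:I | bus: BusRdX,Flush
[15] P0: load  L1 | P0:S(90), P1:S(90), P2:S(90), P3:I | bus: BusRd
[16] P1: load  L0 | P0:I, P1:S(30), P2:S(30), P3:I | bus: BusRd
[17] P1: store L4 := 95 | P0:I, P1:M(95), P2:I, P3:I | bus: BusRdX,Flush
[18] P1: load  L2 | P0:I, P1:S(25), P2:I, P3:O(25) | bus: BusRd
[19] P0: store L4 := 98 | P0:M(98), P1:I, P2:I, P3:I | bus: BusRdX,Flush
[20] P1: load  L1 | P0:S(90), P1:S(90), P2:S(90), P3:I | bus: none

bus = BusRdX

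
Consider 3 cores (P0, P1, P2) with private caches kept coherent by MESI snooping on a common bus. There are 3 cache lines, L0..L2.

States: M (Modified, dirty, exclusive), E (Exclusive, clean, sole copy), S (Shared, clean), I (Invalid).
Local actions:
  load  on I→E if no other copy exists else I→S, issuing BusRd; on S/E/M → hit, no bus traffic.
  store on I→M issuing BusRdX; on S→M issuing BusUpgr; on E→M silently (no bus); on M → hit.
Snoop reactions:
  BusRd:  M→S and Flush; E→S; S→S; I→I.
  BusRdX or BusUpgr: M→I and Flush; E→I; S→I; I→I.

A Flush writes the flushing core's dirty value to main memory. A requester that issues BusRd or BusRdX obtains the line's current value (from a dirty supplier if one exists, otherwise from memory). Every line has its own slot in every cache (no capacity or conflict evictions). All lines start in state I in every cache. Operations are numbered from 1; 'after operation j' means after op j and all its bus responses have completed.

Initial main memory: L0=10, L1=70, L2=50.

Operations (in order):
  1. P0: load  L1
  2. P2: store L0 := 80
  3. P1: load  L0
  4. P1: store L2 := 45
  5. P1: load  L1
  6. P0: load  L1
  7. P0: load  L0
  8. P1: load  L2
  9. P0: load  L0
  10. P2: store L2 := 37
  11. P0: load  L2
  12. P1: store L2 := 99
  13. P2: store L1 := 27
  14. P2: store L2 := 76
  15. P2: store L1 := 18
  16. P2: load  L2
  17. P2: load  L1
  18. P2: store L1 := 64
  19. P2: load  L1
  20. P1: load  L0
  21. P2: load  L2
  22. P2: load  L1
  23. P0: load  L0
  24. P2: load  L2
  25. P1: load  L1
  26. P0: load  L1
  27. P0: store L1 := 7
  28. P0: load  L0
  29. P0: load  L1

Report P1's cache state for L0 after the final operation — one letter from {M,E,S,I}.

step 1: P0: load  L1  ⟶  EII  (L1)  txn=BusRd  M[L1]=70
step 2: P2: store L0 := 80  ⟶  IIM  (L0)  txn=BusRdX  M[L0]=10
step 3: P1: load  L0  ⟶  ISS  (L0)  txn=BusRd+Flush  M[L0]=80
step 4: P1: store L2 := 45  ⟶  IMI  (L2)  txn=BusRdX  M[L2]=50
step 5: P1: load  L1  ⟶  SSI  (L1)  txn=BusRd  M[L1]=70
step 6: P0: load  L1  ⟶  SSI  (L1)  txn=∅  M[L1]=70
step 7: P0: load  L0  ⟶  SSS  (L0)  txn=BusRd  M[L0]=80
step 8: P1: load  L2  ⟶  IMI  (L2)  txn=∅  M[L2]=50
step 9: P0: load  L0  ⟶  SSS  (L0)  txn=∅  M[L0]=80
step 10: P2: store L2 := 37  ⟶  IIM  (L2)  txn=BusRdX+Flush  M[L2]=45
step 11: P0: load  L2  ⟶  SIS  (L2)  txn=BusRd+Flush  M[L2]=37
step 12: P1: store L2 := 99  ⟶  IMI  (L2)  txn=BusRdX  M[L2]=37
step 13: P2: store L1 := 27  ⟶  IIM  (L1)  txn=BusRdX  M[L1]=70
step 14: P2: store L2 := 76  ⟶  IIM  (L2)  txn=BusRdX+Flush  M[L2]=99
step 15: P2: store L1 := 18  ⟶  IIM  (L1)  txn=∅  M[L1]=70
step 16: P2: load  L2  ⟶  IIM  (L2)  txn=∅  M[L2]=99
step 17: P2: load  L1  ⟶  IIM  (L1)  txn=∅  M[L1]=70
step 18: P2: store L1 := 64  ⟶  IIM  (L1)  txn=∅  M[L1]=70
step 19: P2: load  L1  ⟶  IIM  (L1)  txn=∅  M[L1]=70
step 20: P1: load  L0  ⟶  SSS  (L0)  txn=∅  M[L0]=80
step 21: P2: load  L2  ⟶  IIM  (L2)  txn=∅  M[L2]=99
step 22: P2: load  L1  ⟶  IIM  (L1)  txn=∅  M[L1]=70
step 23: P0: load  L0  ⟶  SSS  (L0)  txn=∅  M[L0]=80
step 24: P2: load  L2  ⟶  IIM  (L2)  txn=∅  M[L2]=99
step 25: P1: load  L1  ⟶  ISS  (L1)  txn=BusRd+Flush  M[L1]=64
step 26: P0: load  L1  ⟶  SSS  (L1)  txn=BusRd  M[L1]=64
step 27: P0: store L1 := 7  ⟶  MII  (L1)  txn=BusUpgr  M[L1]=64
step 28: P0: load  L0  ⟶  SSS  (L0)  txn=∅  M[L0]=80
step 29: P0: load  L1  ⟶  MII  (L1)  txn=∅  M[L1]=64

state = S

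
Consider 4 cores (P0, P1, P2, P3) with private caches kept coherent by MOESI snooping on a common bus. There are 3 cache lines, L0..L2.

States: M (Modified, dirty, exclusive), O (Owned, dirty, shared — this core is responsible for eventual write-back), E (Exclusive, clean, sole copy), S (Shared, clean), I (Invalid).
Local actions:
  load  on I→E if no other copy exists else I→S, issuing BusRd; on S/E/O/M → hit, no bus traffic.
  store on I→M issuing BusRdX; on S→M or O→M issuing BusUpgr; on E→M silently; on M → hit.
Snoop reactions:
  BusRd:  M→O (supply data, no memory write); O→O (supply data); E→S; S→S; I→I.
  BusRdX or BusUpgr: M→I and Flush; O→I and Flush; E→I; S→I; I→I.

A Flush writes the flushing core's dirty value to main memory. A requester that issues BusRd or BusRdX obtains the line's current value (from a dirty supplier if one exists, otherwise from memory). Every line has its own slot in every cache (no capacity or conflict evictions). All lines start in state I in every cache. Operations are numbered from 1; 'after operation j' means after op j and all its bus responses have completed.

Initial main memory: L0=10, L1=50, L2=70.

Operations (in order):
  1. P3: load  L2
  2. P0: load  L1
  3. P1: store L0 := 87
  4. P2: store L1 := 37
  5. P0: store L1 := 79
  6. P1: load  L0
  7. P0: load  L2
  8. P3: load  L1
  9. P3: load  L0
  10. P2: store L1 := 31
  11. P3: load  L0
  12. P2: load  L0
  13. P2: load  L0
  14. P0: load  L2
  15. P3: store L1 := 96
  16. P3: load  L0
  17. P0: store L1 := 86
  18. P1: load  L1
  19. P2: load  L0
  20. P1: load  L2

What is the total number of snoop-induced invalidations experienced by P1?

invalidations = 0

step 1: P3: load  L2  ⟶  IIIE  (L2)  txn=BusRd  M[L2]=70
step 2: P0: load  L1  ⟶  EIII  (L1)  txn=BusRd  M[L1]=50
step 3: P1: store L0 := 87  ⟶  IMII  (L0)  txn=BusRdX  M[L0]=10
step 4: P2: store L1 := 37  ⟶  IIMI  (L1)  txn=BusRdX  M[L1]=50
step 5: P0: store L1 := 79  ⟶  MIII  (L1)  txn=BusRdX+Flush  M[L1]=37
step 6: P1: load  L0  ⟶  IMII  (L0)  txn=∅  M[L0]=10
step 7: P0: load  L2  ⟶  SIIS  (L2)  txn=BusRd  M[L2]=70
step 8: P3: load  L1  ⟶  OIIS  (L1)  txn=BusRd  M[L1]=37
step 9: P3: load  L0  ⟶  IOIS  (L0)  txn=BusRd  M[L0]=10
step 10: P2: store L1 := 31  ⟶  IIMI  (L1)  txn=BusRdX+Flush  M[L1]=79
step 11: P3: load  L0  ⟶  IOIS  (L0)  txn=∅  M[L0]=10
step 12: P2: load  L0  ⟶  IOSS  (L0)  txn=BusRd  M[L0]=10
step 13: P2: load  L0  ⟶  IOSS  (L0)  txn=∅  M[L0]=10
step 14: P0: load  L2  ⟶  SIIS  (L2)  txn=∅  M[L2]=70
step 15: P3: store L1 := 96  ⟶  IIIM  (L1)  txn=BusRdX+Flush  M[L1]=31
step 16: P3: load  L0  ⟶  IOSS  (L0)  txn=∅  M[L0]=10
step 17: P0: store L1 := 86  ⟶  MIII  (L1)  txn=BusRdX+Flush  M[L1]=96
step 18: P1: load  L1  ⟶  OSII  (L1)  txn=BusRd  M[L1]=96
step 19: P2: load  L0  ⟶  IOSS  (L0)  txn=∅  M[L0]=10
step 20: P1: load  L2  ⟶  SSIS  (L2)  txn=BusRd  M[L2]=70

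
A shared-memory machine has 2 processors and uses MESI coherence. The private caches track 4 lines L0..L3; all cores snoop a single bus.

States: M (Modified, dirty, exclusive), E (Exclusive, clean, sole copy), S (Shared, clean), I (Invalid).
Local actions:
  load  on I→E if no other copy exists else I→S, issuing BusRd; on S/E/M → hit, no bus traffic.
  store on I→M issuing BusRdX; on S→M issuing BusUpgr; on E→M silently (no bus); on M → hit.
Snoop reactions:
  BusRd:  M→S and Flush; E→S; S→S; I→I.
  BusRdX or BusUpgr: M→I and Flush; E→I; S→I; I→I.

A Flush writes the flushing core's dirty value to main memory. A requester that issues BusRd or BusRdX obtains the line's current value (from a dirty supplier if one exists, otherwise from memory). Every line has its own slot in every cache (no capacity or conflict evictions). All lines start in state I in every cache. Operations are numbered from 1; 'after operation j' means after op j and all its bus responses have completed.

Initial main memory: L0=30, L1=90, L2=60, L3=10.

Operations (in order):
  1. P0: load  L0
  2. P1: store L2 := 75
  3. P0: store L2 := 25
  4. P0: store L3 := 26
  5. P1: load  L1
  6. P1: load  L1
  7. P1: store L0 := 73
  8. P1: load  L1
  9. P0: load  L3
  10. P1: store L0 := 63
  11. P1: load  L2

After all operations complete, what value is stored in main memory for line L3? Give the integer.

memory[L3] = 10

1. P0: load  L0  bus=[BusRd]  L0: P0=E P1=I  mem[L0]=30
2. P1: store L2 := 75  bus=[BusRdX]  L2: P0=I P1=M  mem[L2]=60
3. P0: store L2 := 25  bus=[BusRdX,Flush]  L2: P0=M P1=I  mem[L2]=75
4. P0: store L3 := 26  bus=[BusRdX]  L3: P0=M P1=I  mem[L3]=10
5. P1: load  L1  bus=[BusRd]  L1: P0=I P1=E  mem[L1]=90
6. P1: load  L1  bus=[-]  L1: P0=I P1=E  mem[L1]=90
7. P1: store L0 := 73  bus=[BusRdX]  L0: P0=I P1=M  mem[L0]=30
8. P1: load  L1  bus=[-]  L1: P0=I P1=E  mem[L1]=90
9. P0: load  L3  bus=[-]  L3: P0=M P1=I  mem[L3]=10
10. P1: store L0 := 63  bus=[-]  L0: P0=I P1=M  mem[L0]=30
11. P1: load  L2  bus=[BusRd,Flush]  L2: P0=S P1=S  mem[L2]=25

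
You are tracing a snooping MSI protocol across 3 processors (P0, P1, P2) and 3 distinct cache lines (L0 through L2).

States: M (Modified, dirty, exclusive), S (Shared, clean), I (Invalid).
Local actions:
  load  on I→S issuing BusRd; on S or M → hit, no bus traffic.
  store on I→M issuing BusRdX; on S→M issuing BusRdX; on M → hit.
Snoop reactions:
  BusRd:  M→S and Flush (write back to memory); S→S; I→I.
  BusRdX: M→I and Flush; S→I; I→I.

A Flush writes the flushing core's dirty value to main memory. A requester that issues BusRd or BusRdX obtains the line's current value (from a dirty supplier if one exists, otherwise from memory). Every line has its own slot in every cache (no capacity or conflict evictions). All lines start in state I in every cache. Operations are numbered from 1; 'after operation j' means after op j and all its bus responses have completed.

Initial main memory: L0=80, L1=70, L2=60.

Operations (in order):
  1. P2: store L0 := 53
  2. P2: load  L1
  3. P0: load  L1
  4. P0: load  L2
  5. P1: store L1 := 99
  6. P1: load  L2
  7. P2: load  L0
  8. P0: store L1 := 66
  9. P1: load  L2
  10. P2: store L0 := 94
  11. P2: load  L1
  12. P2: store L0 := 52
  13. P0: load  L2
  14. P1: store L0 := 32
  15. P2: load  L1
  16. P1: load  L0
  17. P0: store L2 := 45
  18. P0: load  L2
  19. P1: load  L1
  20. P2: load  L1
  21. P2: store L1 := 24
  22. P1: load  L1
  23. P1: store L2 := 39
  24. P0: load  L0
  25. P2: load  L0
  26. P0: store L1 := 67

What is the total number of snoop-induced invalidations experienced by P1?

invalidations = 4

  op1 P2: store L0 := 53 → I/I/M on L0; bus BusRdX; mem=80
  op2 P2: load  L1 → I/I/S on L1; bus BusRd; mem=70
  op3 P0: load  L1 → S/I/S on L1; bus BusRd; mem=70
  op4 P0: load  L2 → S/I/I on L2; bus BusRd; mem=60
  op5 P1: store L1 := 99 → I/M/I on L1; bus BusRdX; mem=70
  op6 P1: load  L2 → S/S/I on L2; bus BusRd; mem=60
  op7 P2: load  L0 → I/I/M on L0; bus (none); mem=80
  op8 P0: store L1 := 66 → M/I/I on L1; bus BusRdX Flush; mem=99
  op9 P1: load  L2 → S/S/I on L2; bus (none); mem=60
  op10 P2: store L0 := 94 → I/I/M on L0; bus (none); mem=80
  op11 P2: load  L1 → S/I/S on L1; bus BusRd Flush; mem=66
  op12 P2: store L0 := 52 → I/I/M on L0; bus (none); mem=80
  op13 P0: load  L2 → S/S/I on L2; bus (none); mem=60
  op14 P1: store L0 := 32 → I/M/I on L0; bus BusRdX Flush; mem=52
  op15 P2: load  L1 → S/I/S on L1; bus (none); mem=66
  op16 P1: load  L0 → I/M/I on L0; bus (none); mem=52
  op17 P0: store L2 := 45 → M/I/I on L2; bus BusRdX; mem=60
  op18 P0: load  L2 → M/I/I on L2; bus (none); mem=60
  op19 P1: load  L1 → S/S/S on L1; bus BusRd; mem=66
  op20 P2: load  L1 → S/S/S on L1; bus (none); mem=66
  op21 P2: store L1 := 24 → I/I/M on L1; bus BusRdX; mem=66
  op22 P1: load  L1 → I/S/S on L1; bus BusRd Flush; mem=24
  op23 P1: store L2 := 39 → I/M/I on L2; bus BusRdX Flush; mem=45
  op24 P0: load  L0 → S/S/I on L0; bus BusRd Flush; mem=32
  op25 P2: load  L0 → S/S/S on L0; bus BusRd; mem=32
  op26 P0: store L1 := 67 → M/I/I on L1; bus BusRdX; mem=24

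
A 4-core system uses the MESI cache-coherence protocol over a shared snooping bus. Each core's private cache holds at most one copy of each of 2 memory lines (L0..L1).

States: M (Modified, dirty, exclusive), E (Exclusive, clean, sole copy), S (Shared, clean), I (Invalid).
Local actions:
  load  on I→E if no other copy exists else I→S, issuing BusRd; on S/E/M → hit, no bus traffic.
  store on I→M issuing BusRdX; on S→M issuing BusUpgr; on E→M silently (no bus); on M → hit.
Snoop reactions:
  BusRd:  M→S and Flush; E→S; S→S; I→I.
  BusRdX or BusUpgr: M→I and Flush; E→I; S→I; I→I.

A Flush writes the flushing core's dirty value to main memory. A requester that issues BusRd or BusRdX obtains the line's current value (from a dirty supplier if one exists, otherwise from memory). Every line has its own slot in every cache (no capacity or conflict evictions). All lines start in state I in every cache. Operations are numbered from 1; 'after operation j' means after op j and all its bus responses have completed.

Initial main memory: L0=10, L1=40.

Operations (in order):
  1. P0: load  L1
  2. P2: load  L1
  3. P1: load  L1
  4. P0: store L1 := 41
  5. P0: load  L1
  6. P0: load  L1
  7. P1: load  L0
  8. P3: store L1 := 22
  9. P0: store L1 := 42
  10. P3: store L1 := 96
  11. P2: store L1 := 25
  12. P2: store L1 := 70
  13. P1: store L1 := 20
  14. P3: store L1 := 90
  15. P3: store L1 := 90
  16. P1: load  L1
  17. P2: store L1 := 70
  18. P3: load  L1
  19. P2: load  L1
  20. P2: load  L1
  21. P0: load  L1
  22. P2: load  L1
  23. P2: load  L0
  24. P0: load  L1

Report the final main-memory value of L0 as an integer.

memory[L0] = 10

1. P0: load  L1  bus=[BusRd]  L1: P0=E P1=I P2=I P3=I  mem[L1]=40
2. P2: load  L1  bus=[BusRd]  L1: P0=S P1=I P2=S P3=I  mem[L1]=40
3. P1: load  L1  bus=[BusRd]  L1: P0=S P1=S P2=S P3=I  mem[L1]=40
4. P0: store L1 := 41  bus=[BusUpgr]  L1: P0=M P1=I P2=I P3=I  mem[L1]=40
5. P0: load  L1  bus=[-]  L1: P0=M P1=I P2=I P3=I  mem[L1]=40
6. P0: load  L1  bus=[-]  L1: P0=M P1=I P2=I P3=I  mem[L1]=40
7. P1: load  L0  bus=[BusRd]  L0: P0=I P1=E P2=I P3=I  mem[L0]=10
8. P3: store L1 := 22  bus=[BusRdX,Flush]  L1: P0=I P1=I P2=I P3=M  mem[L1]=41
9. P0: store L1 := 42  bus=[BusRdX,Flush]  L1: P0=M P1=I P2=I P3=I  mem[L1]=22
10. P3: store L1 := 96  bus=[BusRdX,Flush]  L1: P0=I P1=I P2=I P3=M  mem[L1]=42
11. P2: store L1 := 25  bus=[BusRdX,Flush]  L1: P0=I P1=I P2=M P3=I  mem[L1]=96
12. P2: store L1 := 70  bus=[-]  L1: P0=I P1=I P2=M P3=I  mem[L1]=96
13. P1: store L1 := 20  bus=[BusRdX,Flush]  L1: P0=I P1=M P2=I P3=I  mem[L1]=70
14. P3: store L1 := 90  bus=[BusRdX,Flush]  L1: P0=I P1=I P2=I P3=M  mem[L1]=20
15. P3: store L1 := 90  bus=[-]  L1: P0=I P1=I P2=I P3=M  mem[L1]=20
16. P1: load  L1  bus=[BusRd,Flush]  L1: P0=I P1=S P2=I P3=S  mem[L1]=90
17. P2: store L1 := 70  bus=[BusRdX]  L1: P0=I P1=I P2=M P3=I  mem[L1]=90
18. P3: load  L1  bus=[BusRd,Flush]  L1: P0=I P1=I P2=S P3=S  mem[L1]=70
19. P2: load  L1  bus=[-]  L1: P0=I P1=I P2=S P3=S  mem[L1]=70
20. P2: load  L1  bus=[-]  L1: P0=I P1=I P2=S P3=S  mem[L1]=70
21. P0: load  L1  bus=[BusRd]  L1: P0=S P1=I P2=S P3=S  mem[L1]=70
22. P2: load  L1  bus=[-]  L1: P0=S P1=I P2=S P3=S  mem[L1]=70
23. P2: load  L0  bus=[BusRd]  L0: P0=I P1=S P2=S P3=I  mem[L0]=10
24. P0: load  L1  bus=[-]  L1: P0=S P1=I P2=S P3=S  mem[L1]=70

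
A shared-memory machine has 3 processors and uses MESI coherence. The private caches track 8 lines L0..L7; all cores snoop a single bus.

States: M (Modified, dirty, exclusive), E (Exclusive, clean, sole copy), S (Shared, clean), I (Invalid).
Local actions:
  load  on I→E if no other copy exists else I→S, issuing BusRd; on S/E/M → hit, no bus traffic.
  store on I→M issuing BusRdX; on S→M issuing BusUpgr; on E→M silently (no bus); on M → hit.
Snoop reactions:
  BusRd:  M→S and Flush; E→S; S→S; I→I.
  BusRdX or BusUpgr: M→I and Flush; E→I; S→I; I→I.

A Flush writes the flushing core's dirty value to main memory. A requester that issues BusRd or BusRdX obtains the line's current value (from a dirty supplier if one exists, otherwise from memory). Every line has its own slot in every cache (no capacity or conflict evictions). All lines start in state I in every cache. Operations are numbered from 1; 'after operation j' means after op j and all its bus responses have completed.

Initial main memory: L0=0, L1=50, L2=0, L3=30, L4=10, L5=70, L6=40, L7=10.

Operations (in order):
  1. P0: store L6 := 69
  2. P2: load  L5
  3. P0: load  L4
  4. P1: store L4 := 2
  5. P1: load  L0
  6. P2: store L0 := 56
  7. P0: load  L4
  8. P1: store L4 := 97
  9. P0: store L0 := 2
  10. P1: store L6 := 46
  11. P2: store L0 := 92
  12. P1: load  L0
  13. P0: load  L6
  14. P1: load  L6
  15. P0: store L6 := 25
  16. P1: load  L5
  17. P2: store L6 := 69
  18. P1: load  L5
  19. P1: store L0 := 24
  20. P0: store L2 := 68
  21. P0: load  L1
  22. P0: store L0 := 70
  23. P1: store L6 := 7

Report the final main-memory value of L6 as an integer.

  op1 P0: store L6 := 69 → M/I/I on L6; bus BusRdX; mem=40
  op2 P2: load  L5 → I/I/E on L5; bus BusRd; mem=70
  op3 P0: load  L4 → E/I/I on L4; bus BusRd; mem=10
  op4 P1: store L4 := 2 → I/M/I on L4; bus BusRdX; mem=10
  op5 P1: load  L0 → I/E/I on L0; bus BusRd; mem=0
  op6 P2: store L0 := 56 → I/I/M on L0; bus BusRdX; mem=0
  op7 P0: load  L4 → S/S/I on L4; bus BusRd Flush; mem=2
  op8 P1: store L4 := 97 → I/M/I on L4; bus BusUpgr; mem=2
  op9 P0: store L0 := 2 → M/I/I on L0; bus BusRdX Flush; mem=56
  op10 P1: store L6 := 46 → I/M/I on L6; bus BusRdX Flush; mem=69
  op11 P2: store L0 := 92 → I/I/M on L0; bus BusRdX Flush; mem=2
  op12 P1: load  L0 → I/S/S on L0; bus BusRd Flush; mem=92
  op13 P0: load  L6 → S/S/I on L6; bus BusRd Flush; mem=46
  op14 P1: load  L6 → S/S/I on L6; bus (none); mem=46
  op15 P0: store L6 := 25 → M/I/I on L6; bus BusUpgr; mem=46
  op16 P1: load  L5 → I/S/S on L5; bus BusRd; mem=70
  op17 P2: store L6 := 69 → I/I/M on L6; bus BusRdX Flush; mem=25
  op18 P1: load  L5 → I/S/S on L5; bus (none); mem=70
  op19 P1: store L0 := 24 → I/M/I on L0; bus BusUpgr; mem=92
  op20 P0: store L2 := 68 → M/I/I on L2; bus BusRdX; mem=0
  op21 P0: load  L1 → E/I/I on L1; bus BusRd; mem=50
  op22 P0: store L0 := 70 → M/I/I on L0; bus BusRdX Flush; mem=24
  op23 P1: store L6 := 7 → I/M/I on L6; bus BusRdX Flush; mem=69

memory[L6] = 69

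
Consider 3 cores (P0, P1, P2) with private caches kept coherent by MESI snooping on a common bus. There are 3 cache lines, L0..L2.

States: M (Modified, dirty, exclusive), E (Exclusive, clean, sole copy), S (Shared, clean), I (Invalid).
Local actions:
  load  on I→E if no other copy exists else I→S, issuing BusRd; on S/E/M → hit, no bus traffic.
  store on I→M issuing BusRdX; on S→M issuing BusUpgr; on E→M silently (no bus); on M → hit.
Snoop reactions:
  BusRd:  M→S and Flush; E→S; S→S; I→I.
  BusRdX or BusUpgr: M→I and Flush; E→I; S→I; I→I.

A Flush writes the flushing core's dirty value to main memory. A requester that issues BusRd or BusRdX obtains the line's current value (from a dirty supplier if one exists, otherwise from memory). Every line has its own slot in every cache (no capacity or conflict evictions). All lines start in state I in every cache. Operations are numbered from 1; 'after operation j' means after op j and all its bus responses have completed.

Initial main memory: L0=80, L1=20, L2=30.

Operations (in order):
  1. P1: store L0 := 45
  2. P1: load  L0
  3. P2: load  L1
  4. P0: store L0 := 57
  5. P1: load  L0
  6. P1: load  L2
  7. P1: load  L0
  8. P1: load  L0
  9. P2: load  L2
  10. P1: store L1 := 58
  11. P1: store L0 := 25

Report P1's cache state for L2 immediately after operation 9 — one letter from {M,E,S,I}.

step 1: P1: store L0 := 45  ⟶  IMI  (L0)  txn=BusRdX  M[L0]=80
step 2: P1: load  L0  ⟶  IMI  (L0)  txn=∅  M[L0]=80
step 3: P2: load  L1  ⟶  IIE  (L1)  txn=BusRd  M[L1]=20
step 4: P0: store L0 := 57  ⟶  MII  (L0)  txn=BusRdX+Flush  M[L0]=45
step 5: P1: load  L0  ⟶  SSI  (L0)  txn=BusRd+Flush  M[L0]=57
step 6: P1: load  L2  ⟶  IEI  (L2)  txn=BusRd  M[L2]=30
step 7: P1: load  L0  ⟶  SSI  (L0)  txn=∅  M[L0]=57
step 8: P1: load  L0  ⟶  SSI  (L0)  txn=∅  M[L0]=57
step 9: P2: load  L2  ⟶  ISS  (L2)  txn=BusRd  M[L2]=30
step 10: P1: store L1 := 58  ⟶  IMI  (L1)  txn=BusRdX  M[L1]=20
step 11: P1: store L0 := 25  ⟶  IMI  (L0)  txn=BusUpgr  M[L0]=57

state = S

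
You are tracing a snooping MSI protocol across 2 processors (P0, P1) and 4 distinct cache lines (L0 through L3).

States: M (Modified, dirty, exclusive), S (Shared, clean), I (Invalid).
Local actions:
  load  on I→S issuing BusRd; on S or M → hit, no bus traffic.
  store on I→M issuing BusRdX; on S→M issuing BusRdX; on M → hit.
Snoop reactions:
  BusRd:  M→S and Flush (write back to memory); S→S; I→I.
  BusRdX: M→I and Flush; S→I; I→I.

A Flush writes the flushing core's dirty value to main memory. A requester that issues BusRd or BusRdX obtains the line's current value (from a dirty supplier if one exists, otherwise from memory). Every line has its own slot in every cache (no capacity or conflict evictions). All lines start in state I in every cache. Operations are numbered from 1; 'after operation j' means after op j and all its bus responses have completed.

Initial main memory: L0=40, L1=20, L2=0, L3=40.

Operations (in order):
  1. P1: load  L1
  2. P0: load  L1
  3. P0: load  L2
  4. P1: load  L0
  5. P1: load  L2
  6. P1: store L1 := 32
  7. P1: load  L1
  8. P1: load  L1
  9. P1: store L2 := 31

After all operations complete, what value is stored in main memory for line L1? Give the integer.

memory[L1] = 20

1. P1: load  L1  bus=[BusRd]  L1: P0=I P1=S  mem[L1]=20
2. P0: load  L1  bus=[BusRd]  L1: P0=S P1=S  mem[L1]=20
3. P0: load  L2  bus=[BusRd]  L2: P0=S P1=I  mem[L2]=0
4. P1: load  L0  bus=[BusRd]  L0: P0=I P1=S  mem[L0]=40
5. P1: load  L2  bus=[BusRd]  L2: P0=S P1=S  mem[L2]=0
6. P1: store L1 := 32  bus=[BusRdX]  L1: P0=I P1=M  mem[L1]=20
7. P1: load  L1  bus=[-]  L1: P0=I P1=M  mem[L1]=20
8. P1: load  L1  bus=[-]  L1: P0=I P1=M  mem[L1]=20
9. P1: store L2 := 31  bus=[BusRdX]  L2: P0=I P1=M  mem[L2]=0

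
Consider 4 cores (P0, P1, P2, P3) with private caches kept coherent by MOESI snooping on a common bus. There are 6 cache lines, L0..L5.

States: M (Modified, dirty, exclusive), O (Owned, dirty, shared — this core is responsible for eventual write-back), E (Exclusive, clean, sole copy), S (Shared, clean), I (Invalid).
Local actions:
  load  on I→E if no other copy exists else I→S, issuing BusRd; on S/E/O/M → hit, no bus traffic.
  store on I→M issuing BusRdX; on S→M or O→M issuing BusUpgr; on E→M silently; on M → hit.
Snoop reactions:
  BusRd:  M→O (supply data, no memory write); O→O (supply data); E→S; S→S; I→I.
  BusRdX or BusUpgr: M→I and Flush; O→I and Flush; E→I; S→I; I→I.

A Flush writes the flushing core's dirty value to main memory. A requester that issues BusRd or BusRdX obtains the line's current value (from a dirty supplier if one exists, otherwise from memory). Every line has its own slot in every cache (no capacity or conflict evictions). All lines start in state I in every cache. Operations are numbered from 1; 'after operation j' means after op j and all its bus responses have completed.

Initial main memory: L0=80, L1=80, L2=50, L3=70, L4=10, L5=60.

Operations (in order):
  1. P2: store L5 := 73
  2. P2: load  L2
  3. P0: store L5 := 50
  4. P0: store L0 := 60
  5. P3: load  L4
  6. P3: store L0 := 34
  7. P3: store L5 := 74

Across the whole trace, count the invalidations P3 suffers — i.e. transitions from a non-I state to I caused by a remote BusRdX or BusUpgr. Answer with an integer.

invalidations = 0

1. P2: store L5 := 73  bus=[BusRdX]  L5: P0=I P1=I P2=M P3=I  mem[L5]=60
2. P2: load  L2  bus=[BusRd]  L2: P0=I P1=I P2=E P3=I  mem[L2]=50
3. P0: store L5 := 50  bus=[BusRdX,Flush]  L5: P0=M P1=I P2=I P3=I  mem[L5]=73
4. P0: store L0 := 60  bus=[BusRdX]  L0: P0=M P1=I P2=I P3=I  mem[L0]=80
5. P3: load  L4  bus=[BusRd]  L4: P0=I P1=I P2=I P3=E  mem[L4]=10
6. P3: store L0 := 34  bus=[BusRdX,Flush]  L0: P0=I P1=I P2=I P3=M  mem[L0]=60
7. P3: store L5 := 74  bus=[BusRdX,Flush]  L5: P0=I P1=I P2=I P3=M  mem[L5]=50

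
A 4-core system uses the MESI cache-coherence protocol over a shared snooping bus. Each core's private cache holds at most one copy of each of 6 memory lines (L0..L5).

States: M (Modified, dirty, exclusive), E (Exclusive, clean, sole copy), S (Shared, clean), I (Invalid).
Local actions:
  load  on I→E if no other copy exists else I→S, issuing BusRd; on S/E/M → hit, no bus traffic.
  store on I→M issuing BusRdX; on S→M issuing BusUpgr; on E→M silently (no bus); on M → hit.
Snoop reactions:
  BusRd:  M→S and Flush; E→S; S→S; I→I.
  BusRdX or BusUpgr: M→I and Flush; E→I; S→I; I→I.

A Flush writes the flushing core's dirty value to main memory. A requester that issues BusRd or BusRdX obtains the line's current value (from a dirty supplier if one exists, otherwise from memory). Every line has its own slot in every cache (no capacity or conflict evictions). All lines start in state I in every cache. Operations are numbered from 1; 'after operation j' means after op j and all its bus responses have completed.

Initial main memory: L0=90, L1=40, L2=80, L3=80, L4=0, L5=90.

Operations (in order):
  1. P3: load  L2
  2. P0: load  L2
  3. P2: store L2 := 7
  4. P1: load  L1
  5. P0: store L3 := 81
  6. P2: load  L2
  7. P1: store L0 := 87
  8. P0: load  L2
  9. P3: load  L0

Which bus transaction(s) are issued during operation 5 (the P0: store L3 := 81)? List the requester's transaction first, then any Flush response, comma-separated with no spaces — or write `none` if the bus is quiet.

bus = BusRdX

1. P3: load  L2  bus=[BusRd]  L2: P0=I P1=I P2=I P3=E  mem[L2]=80
2. P0: load  L2  bus=[BusRd]  L2: P0=S P1=I P2=I P3=S  mem[L2]=80
3. P2: store L2 := 7  bus=[BusRdX]  L2: P0=I P1=I P2=M P3=I  mem[L2]=80
4. P1: load  L1  bus=[BusRd]  L1: P0=I P1=E P2=I P3=I  mem[L1]=40
5. P0: store L3 := 81  bus=[BusRdX]  L3: P0=M P1=I P2=I P3=I  mem[L3]=80
6. P2: load  L2  bus=[-]  L2: P0=I P1=I P2=M P3=I  mem[L2]=80
7. P1: store L0 := 87  bus=[BusRdX]  L0: P0=I P1=M P2=I P3=I  mem[L0]=90
8. P0: load  L2  bus=[BusRd,Flush]  L2: P0=S P1=I P2=S P3=I  mem[L2]=7
9. P3: load  L0  bus=[BusRd,Flush]  L0: P0=I P1=S P2=I P3=S  mem[L0]=87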